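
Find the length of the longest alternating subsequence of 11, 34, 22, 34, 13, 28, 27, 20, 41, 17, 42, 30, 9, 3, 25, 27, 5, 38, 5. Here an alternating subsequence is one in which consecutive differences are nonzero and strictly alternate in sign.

15

A longest alternating subsequence is 11, 34, 22, 34, 13, 28, 27, 41, 17, 42, 9, 25, 5, 38, 5 (positions 1,2,3,4,5,6,7,9,10,11,13,15,17,18,19); its 14 consecutive differences strictly alternate in sign, and length 15 is optimal.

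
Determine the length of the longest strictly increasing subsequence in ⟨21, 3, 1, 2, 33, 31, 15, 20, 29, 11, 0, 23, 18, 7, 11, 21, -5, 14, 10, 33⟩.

6

One longest increasing subsequence is 1, 2, 15, 20, 29, 33 (positions 3,4,7,8,9,20), of length 6; no longer one exists.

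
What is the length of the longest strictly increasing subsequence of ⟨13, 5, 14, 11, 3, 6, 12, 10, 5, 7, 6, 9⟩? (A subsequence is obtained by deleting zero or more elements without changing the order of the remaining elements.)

One longest increasing subsequence is 5, 6, 7, 9 (positions 2,6,10,12), of length 4; no longer one exists.

4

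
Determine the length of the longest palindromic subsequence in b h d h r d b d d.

One longest palindromic subsequence is ddbdd (positions 3,6,7,8,9); it reads the same forward and backward, and the interval DP gives dp[1][9] = 5.

5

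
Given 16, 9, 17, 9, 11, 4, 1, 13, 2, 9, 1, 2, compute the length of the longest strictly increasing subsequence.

3

Let dp[i] be the longest increasing subsequence ending at position i. Then dp = [1, 1, 2, 1, 2, 1, 1, 3, 2, 3, 1, 2].
The maximum is 3; one witness is 9, 11, 13 at positions 2,5,8.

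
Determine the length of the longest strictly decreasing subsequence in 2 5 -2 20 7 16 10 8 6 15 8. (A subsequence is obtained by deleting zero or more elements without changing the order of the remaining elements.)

Let dp[i] be the longest decreasing subsequence ending at position i. Then dp = [1, 1, 2, 1, 2, 2, 3, 4, 5, 3, 4].
The maximum is 5; one witness is 20, 16, 10, 8, 6 at positions 4,6,7,8,9.

5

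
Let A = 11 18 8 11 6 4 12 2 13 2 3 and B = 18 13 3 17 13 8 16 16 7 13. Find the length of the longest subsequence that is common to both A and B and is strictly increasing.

2

For each value that appears in both, track the longest common increasing run ending there.
The best achievable length is 2; one witness is 8, 13 (A-positions 3,9, B-positions 6,10).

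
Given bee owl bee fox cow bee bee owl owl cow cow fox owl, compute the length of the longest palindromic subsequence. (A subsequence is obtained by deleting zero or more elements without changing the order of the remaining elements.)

Using dp[i][j] = 2 + dp[i+1][j−1] if the ends match, else max(dp[i+1][j], dp[i][j−1]):
dp[1][13] = 8. A witness is owl fox cow owl owl cow fox owl at positions 2,4,5,8,9,11,12,13.

8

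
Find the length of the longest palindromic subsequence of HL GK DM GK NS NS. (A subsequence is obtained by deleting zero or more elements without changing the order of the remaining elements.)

3

Using dp[i][j] = 2 + dp[i+1][j−1] if the ends match, else max(dp[i+1][j], dp[i][j−1]):
dp[1][6] = 3. A witness is GK DM GK at positions 2,3,4.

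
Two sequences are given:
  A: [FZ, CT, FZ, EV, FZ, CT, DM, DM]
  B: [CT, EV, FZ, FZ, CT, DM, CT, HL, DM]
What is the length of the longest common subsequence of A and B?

Backtracking the LCS table gives one alignment: CT (A2,B1) → FZ (A3,B3) → FZ (A5,B4) → CT (A6,B5) → DM (A7,B6) → DM (A8,B9).
So the longest common subsequence has length 6.

6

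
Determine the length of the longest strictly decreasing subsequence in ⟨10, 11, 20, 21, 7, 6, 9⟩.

3

Let dp[i] be the longest decreasing subsequence ending at position i. Then dp = [1, 1, 1, 1, 2, 3, 2].
The maximum is 3; one witness is 10, 7, 6 at positions 1,5,6.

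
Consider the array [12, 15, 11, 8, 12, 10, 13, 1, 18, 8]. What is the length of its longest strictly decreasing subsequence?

4

Scanning left to right, the best length ending at each element is: 12→1, 15→1, 11→2, 8→3, 12→2, 10→3, 13→2, 1→4, 18→1, 8→4.
So the longest decreasing subsequence has length 4, e.g. 12, 11, 8, 1.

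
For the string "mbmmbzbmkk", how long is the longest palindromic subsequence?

6

One longest palindromic subsequence is mbmmbm (positions 1,2,3,4,7,8); it reads the same forward and backward, and the interval DP gives dp[1][10] = 6.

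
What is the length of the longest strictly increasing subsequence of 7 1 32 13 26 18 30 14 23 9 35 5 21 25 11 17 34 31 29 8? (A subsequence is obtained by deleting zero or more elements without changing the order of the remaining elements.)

Scanning left to right, the best length ending at each element is: 7→1, 1→1, 32→2, 13→2, 26→3, 18→3, 30→4, 14→3, 23→4, 9→2, 35→5, 5→2, 21→4, 25→5, 11→3, 17→4, 34→6, 31→6, 29→6, 8→3.
So the longest increasing subsequence has length 6, e.g. 7, 13, 18, 23, 25, 34.

6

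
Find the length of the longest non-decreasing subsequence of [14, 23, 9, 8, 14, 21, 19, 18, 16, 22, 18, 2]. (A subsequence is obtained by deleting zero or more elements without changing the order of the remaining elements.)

4

One longest non-decreasing subsequence is 14, 14, 21, 22 (positions 1,5,6,10), of length 4; no longer one exists.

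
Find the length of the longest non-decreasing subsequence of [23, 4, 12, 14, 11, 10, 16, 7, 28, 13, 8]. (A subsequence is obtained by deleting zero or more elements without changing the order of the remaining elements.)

5

One longest non-decreasing subsequence is 4, 12, 14, 16, 28 (positions 2,3,4,7,9), of length 5; no longer one exists.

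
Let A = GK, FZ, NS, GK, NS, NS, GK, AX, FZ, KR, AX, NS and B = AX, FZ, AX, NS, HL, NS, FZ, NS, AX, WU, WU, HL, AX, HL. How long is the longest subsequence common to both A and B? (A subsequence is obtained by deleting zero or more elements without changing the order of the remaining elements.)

A longest common subsequence is FZ, NS, NS, NS, AX, AX (length 6); the LCS DP confirms no longer common subsequence exists.

6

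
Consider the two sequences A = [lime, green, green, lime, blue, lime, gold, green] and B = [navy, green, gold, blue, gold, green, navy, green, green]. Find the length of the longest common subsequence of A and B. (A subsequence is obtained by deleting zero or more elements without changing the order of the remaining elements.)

4

Backtracking the LCS table gives one alignment: green (A2,B2) → blue (A5,B4) → gold (A7,B5) → green (A8,B9).
So the longest common subsequence has length 4.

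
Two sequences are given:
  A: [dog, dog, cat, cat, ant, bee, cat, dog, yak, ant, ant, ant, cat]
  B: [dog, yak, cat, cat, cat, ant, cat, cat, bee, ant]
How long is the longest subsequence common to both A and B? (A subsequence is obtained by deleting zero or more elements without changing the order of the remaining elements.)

Backtracking the LCS table gives one alignment: dog (A1,B1) → cat (A3,B4) → cat (A4,B5) → ant (A5,B6) → bee (A6,B9) → ant (A12,B10).
So the longest common subsequence has length 6.

6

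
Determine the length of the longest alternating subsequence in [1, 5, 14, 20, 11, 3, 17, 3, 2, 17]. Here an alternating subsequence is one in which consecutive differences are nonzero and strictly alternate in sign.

Track the best alternating length ending on an up-step vs a down-step at each position: up/down = 1/1, 2/1, 2/1, 2/1, 2/3, 2/3, 4/3, 2/5, 2/5, 6/3.
The maximum over both is 6; one such subsequence is 1, 14, 11, 17, 3, 17.

6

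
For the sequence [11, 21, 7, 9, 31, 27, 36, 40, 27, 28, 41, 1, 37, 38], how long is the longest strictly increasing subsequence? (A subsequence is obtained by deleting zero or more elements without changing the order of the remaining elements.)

6

One longest increasing subsequence is 11, 21, 31, 36, 40, 41 (positions 1,2,5,7,8,11), of length 6; no longer one exists.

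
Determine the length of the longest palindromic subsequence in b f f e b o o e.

4

One longest palindromic subsequence is eooe (positions 4,6,7,8); it reads the same forward and backward, and the interval DP gives dp[1][8] = 4.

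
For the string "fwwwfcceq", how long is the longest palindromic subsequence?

5

One longest palindromic subsequence is fwwwf (positions 1,2,3,4,5); it reads the same forward and backward, and the interval DP gives dp[1][9] = 5.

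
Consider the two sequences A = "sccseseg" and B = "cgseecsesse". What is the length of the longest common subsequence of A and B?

Backtracking the LCS table gives one alignment: s (A1,B3) → c (A3,B6) → s (A4,B7) → e (A5,B8) → s (A6,B10) → e (A7,B11).
So the longest common subsequence has length 6.

6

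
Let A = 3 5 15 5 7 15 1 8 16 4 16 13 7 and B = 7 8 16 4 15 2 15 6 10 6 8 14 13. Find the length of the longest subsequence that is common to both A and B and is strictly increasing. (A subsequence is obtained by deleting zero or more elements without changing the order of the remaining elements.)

3

A longest common strictly increasing subsequence is 7, 8, 16 (length 3); it appears in order in both A and B, and no longer such subsequence exists.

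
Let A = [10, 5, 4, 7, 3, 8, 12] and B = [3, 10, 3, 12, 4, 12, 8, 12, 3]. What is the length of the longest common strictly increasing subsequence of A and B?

A longest common strictly increasing subsequence is 3, 8, 12 (length 3); it appears in order in both A and B, and no longer such subsequence exists.

3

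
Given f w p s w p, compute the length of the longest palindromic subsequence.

One longest palindromic subsequence is pwp (positions 3,5,6); it reads the same forward and backward, and the interval DP gives dp[1][6] = 3.

3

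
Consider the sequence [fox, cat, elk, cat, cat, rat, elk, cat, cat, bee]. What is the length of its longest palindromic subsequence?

6

Using dp[i][j] = 2 + dp[i+1][j−1] if the ends match, else max(dp[i+1][j], dp[i][j−1]):
dp[1][10] = 6. A witness is cat elk cat cat elk cat at positions 2,3,4,5,7,9.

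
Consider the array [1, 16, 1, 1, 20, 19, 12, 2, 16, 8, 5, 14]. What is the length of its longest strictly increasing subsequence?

Let dp[i] be the longest increasing subsequence ending at position i. Then dp = [1, 2, 1, 1, 3, 3, 2, 2, 3, 3, 3, 4].
The maximum is 4; one witness is 1, 2, 8, 14 at positions 1,8,10,12.

4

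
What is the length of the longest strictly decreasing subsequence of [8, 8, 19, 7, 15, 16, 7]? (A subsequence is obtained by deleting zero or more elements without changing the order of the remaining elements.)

3

One longest decreasing subsequence is 19, 15, 7 (positions 3,5,7), of length 3; no longer one exists.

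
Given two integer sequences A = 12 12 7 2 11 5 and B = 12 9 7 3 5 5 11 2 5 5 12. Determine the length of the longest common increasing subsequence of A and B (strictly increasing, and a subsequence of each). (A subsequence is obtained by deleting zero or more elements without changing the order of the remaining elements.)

2

For each value that appears in both, track the longest common increasing run ending there.
The best achievable length is 2; one witness is 7, 11 (A-positions 3,5, B-positions 3,7).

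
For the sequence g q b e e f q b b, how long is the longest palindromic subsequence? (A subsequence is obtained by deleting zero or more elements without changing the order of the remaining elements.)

4

One longest palindromic subsequence is beeb (positions 3,4,5,9); it reads the same forward and backward, and the interval DP gives dp[1][9] = 4.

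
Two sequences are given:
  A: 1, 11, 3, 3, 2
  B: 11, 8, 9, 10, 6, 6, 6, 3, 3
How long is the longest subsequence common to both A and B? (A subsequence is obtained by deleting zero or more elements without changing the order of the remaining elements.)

Backtracking the LCS table gives one alignment: 11 (A2,B1) → 3 (A3,B8) → 3 (A4,B9).
So the longest common subsequence has length 3.

3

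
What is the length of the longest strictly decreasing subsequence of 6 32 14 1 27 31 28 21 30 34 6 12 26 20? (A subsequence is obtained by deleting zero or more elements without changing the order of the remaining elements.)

5

Scanning left to right, the best length ending at each element is: 6→1, 32→1, 14→2, 1→3, 27→2, 31→2, 28→3, 21→4, 30→3, 34→1, 6→5, 12→5, 26→4, 20→5.
So the longest decreasing subsequence has length 5, e.g. 32, 31, 28, 21, 6.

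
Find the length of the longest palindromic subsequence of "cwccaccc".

One longest palindromic subsequence is cccaccc (positions 1,3,4,5,6,7,8); it reads the same forward and backward, and the interval DP gives dp[1][8] = 7.

7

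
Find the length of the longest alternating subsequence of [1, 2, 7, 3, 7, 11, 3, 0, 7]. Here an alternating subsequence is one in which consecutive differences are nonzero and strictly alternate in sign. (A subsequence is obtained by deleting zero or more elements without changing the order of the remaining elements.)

A longest alternating subsequence is 1, 7, 3, 7, 3, 7 (positions 1,3,4,5,7,9); its 5 consecutive differences strictly alternate in sign, and length 6 is optimal.

6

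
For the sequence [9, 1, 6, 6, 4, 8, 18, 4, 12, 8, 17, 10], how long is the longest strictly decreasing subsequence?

3

Scanning left to right, the best length ending at each element is: 9→1, 1→2, 6→2, 6→2, 4→3, 8→2, 18→1, 4→3, 12→2, 8→3, 17→2, 10→3.
So the longest decreasing subsequence has length 3, e.g. 9, 6, 4.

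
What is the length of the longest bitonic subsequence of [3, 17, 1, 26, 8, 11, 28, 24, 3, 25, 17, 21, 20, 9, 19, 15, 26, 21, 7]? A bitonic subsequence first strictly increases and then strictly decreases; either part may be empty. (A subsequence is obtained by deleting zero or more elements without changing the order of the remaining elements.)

10

One longest bitonic subsequence is 3, 17, 26, 28, 25, 21, 20, 19, 15, 7 (positions 1,2,4,7,10,12,13,15,16,19): it rises to 28 then falls. Length 10 is optimal.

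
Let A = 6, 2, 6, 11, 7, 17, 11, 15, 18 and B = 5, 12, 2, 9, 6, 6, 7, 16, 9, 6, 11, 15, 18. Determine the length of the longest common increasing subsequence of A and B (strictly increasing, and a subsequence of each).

6

A longest common strictly increasing subsequence is 2, 6, 7, 11, 15, 18 (length 6); it appears in order in both A and B, and no longer such subsequence exists.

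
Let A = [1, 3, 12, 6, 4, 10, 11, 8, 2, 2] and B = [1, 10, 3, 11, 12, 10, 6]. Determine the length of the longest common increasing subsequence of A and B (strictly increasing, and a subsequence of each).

A longest common strictly increasing subsequence is 1, 10, 11 (length 3); it appears in order in both A and B, and no longer such subsequence exists.

3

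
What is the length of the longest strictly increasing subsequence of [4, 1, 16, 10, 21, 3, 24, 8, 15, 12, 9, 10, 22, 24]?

7

Scanning left to right, the best length ending at each element is: 4→1, 1→1, 16→2, 10→2, 21→3, 3→2, 24→4, 8→3, 15→4, 12→4, 9→4, 10→5, 22→6, 24→7.
So the longest increasing subsequence has length 7, e.g. 1, 3, 8, 9, 10, 22, 24.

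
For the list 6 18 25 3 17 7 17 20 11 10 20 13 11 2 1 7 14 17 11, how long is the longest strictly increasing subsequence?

6

Let dp[i] be the longest increasing subsequence ending at position i. Then dp = [1, 2, 3, 1, 2, 2, 3, 4, 3, 3, 4, 4, 4, 1, 1, 2, 5, 6, 4].
The maximum is 6; one witness is 6, 7, 11, 13, 14, 17 at positions 1,6,9,12,17,18.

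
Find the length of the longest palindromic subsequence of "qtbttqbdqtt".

One longest palindromic subsequence is ttqdqtt (positions 2,4,6,8,9,10,11); it reads the same forward and backward, and the interval DP gives dp[1][11] = 7.

7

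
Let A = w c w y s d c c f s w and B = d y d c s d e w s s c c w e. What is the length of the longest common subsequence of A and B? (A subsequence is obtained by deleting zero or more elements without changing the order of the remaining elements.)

A longest common subsequence is cwsccw (length 6); the LCS DP confirms no longer common subsequence exists.

6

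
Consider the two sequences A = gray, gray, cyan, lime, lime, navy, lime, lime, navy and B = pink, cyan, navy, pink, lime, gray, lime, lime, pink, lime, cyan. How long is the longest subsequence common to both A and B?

5

A longest common subsequence is cyan, lime, lime, lime, lime (length 5); the LCS DP confirms no longer common subsequence exists.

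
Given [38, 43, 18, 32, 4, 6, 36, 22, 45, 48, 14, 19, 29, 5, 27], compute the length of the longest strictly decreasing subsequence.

One longest decreasing subsequence is 38, 32, 22, 14, 5 (positions 1,4,8,11,14), of length 5; no longer one exists.

5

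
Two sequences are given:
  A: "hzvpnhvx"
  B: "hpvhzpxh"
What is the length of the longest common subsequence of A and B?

Backtracking the LCS table gives one alignment: h (A1,B4) → z (A2,B5) → p (A4,B6) → h (A6,B8).
So the longest common subsequence has length 4.

4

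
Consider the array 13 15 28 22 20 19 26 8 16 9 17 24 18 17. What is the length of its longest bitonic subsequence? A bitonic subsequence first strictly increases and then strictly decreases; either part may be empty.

8

One longest bitonic subsequence is 13, 15, 28, 22, 20, 19, 18, 17 (positions 1,2,3,4,5,6,13,14): it rises to 28 then falls. Length 8 is optimal.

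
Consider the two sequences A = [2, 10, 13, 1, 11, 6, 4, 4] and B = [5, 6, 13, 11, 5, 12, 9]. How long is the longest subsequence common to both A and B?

2

Backtracking the LCS table gives one alignment: 13 (A3,B3) → 11 (A5,B4).
So the longest common subsequence has length 2.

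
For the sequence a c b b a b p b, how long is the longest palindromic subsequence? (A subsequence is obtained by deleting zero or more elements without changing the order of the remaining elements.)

Using dp[i][j] = 2 + dp[i+1][j−1] if the ends match, else max(dp[i+1][j], dp[i][j−1]):
dp[1][8] = 5. A witness is bbabb at positions 3,4,5,6,8.

5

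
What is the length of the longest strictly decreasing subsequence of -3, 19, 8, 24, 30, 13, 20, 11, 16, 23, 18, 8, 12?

Scanning left to right, the best length ending at each element is: -3→1, 19→1, 8→2, 24→1, 30→1, 13→2, 20→2, 11→3, 16→3, 23→2, 18→3, 8→4, 12→4.
So the longest decreasing subsequence has length 4, e.g. 19, 13, 11, 8.

4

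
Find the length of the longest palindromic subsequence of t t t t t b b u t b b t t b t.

11

One longest palindromic subsequence is tttbbtbbttt (positions 1,4,5,6,7,9,10,11,12,13,15); it reads the same forward and backward, and the interval DP gives dp[1][15] = 11.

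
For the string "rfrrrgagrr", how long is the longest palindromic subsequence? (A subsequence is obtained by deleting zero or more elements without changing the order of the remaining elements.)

Using dp[i][j] = 2 + dp[i+1][j−1] if the ends match, else max(dp[i+1][j], dp[i][j−1]):
dp[1][10] = 7. A witness is rrgagrr at positions 1,3,6,7,8,9,10.

7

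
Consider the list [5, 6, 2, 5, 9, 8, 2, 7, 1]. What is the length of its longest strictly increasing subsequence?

3

One longest increasing subsequence is 5, 6, 9 (positions 1,2,5), of length 3; no longer one exists.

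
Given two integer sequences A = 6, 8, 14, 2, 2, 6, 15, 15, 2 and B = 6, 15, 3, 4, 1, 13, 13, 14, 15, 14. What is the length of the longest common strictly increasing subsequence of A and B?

A longest common strictly increasing subsequence is 6, 14, 15 (length 3); it appears in order in both A and B, and no longer such subsequence exists.

3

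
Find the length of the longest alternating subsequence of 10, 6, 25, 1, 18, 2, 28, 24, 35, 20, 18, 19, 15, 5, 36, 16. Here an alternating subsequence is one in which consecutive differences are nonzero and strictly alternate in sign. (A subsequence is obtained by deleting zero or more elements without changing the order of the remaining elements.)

14

Track the best alternating length ending on an up-step vs a down-step at each position: up/down = 1/1, 1/2, 3/1, 1/4, 5/4, 5/6, 7/1, 7/8, 9/1, 7/10, 7/10, 11/10, 7/12, 7/12, 13/1, 13/14.
The maximum over both is 14; one such subsequence is 10, 6, 25, 1, 18, 2, 28, 24, 35, 18, 19, 15, 36, 16.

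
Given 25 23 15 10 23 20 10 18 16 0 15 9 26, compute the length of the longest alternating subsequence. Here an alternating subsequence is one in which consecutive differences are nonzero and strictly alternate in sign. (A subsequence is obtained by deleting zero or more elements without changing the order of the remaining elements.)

A longest alternating subsequence is 25, 15, 23, 10, 18, 0, 15, 9, 26 (positions 1,3,5,7,8,10,11,12,13); its 8 consecutive differences strictly alternate in sign, and length 9 is optimal.

9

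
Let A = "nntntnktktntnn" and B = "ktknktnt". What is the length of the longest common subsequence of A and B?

A longest common subsequence is tnktnt (length 6); the LCS DP confirms no longer common subsequence exists.

6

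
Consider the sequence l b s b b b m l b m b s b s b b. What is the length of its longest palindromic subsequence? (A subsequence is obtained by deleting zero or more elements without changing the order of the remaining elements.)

Using dp[i][j] = 2 + dp[i+1][j−1] if the ends match, else max(dp[i+1][j], dp[i][j−1]):
dp[1][16] = 11. A witness is bbbbmbmbbbb at positions 2,4,5,6,7,9,10,11,13,15,16.

11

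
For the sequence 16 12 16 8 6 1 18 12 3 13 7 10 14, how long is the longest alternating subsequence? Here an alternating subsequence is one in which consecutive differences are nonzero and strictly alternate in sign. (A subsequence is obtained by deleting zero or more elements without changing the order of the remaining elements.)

9

A longest alternating subsequence is 16, 12, 16, 8, 18, 12, 13, 7, 10 (positions 1,2,3,4,7,8,10,11,12); its 8 consecutive differences strictly alternate in sign, and length 9 is optimal.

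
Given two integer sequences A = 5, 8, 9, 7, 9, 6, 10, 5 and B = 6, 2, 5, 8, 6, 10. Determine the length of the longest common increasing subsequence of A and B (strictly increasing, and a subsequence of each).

3

For each value that appears in both, track the longest common increasing run ending there.
The best achievable length is 3; one witness is 5, 8, 10 (A-positions 1,2,7, B-positions 3,4,6).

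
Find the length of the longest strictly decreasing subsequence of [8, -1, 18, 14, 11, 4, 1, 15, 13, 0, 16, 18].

6

Scanning left to right, the best length ending at each element is: 8→1, -1→2, 18→1, 14→2, 11→3, 4→4, 1→5, 15→2, 13→3, 0→6, 16→2, 18→1.
So the longest decreasing subsequence has length 6, e.g. 18, 14, 11, 4, 1, 0.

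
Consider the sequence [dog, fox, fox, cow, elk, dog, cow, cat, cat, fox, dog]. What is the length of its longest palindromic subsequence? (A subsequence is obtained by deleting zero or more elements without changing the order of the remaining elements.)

One longest palindromic subsequence is dog fox cow dog cow fox dog (positions 1,2,4,6,7,10,11); it reads the same forward and backward, and the interval DP gives dp[1][11] = 7.

7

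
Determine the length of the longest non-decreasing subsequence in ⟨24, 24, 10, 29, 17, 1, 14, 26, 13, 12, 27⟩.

Scanning left to right, the best length ending at each element is: 24→1, 24→2, 10→1, 29→3, 17→2, 1→1, 14→2, 26→3, 13→2, 12→2, 27→4.
So the longest non-decreasing subsequence has length 4, e.g. 24, 24, 26, 27.

4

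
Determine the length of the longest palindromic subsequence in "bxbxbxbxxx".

One longest palindromic subsequence is xxxbxxx (positions 2,4,6,7,8,9,10); it reads the same forward and backward, and the interval DP gives dp[1][10] = 7.

7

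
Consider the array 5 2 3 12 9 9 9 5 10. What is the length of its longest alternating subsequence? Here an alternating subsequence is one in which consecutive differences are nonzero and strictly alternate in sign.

5

A longest alternating subsequence is 5, 2, 12, 9, 10 (positions 1,2,4,5,9); its 4 consecutive differences strictly alternate in sign, and length 5 is optimal.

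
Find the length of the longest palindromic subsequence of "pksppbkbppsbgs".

9

One longest palindromic subsequence is sppbkbpps (positions 3,4,5,6,7,8,9,10,14); it reads the same forward and backward, and the interval DP gives dp[1][14] = 9.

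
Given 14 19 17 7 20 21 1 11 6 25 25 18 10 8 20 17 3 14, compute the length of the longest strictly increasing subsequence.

One longest increasing subsequence is 14, 19, 20, 21, 25 (positions 1,2,5,6,10), of length 5; no longer one exists.

5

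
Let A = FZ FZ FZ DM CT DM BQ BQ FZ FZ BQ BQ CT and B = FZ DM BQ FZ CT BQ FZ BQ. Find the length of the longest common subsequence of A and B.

6

A longest common subsequence is FZ, FZ, CT, BQ, FZ, BQ (length 6); the LCS DP confirms no longer common subsequence exists.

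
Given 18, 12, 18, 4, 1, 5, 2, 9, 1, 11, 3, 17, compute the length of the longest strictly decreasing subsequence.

One longest decreasing subsequence is 18, 12, 4, 2, 1 (positions 1,2,4,7,9), of length 5; no longer one exists.

5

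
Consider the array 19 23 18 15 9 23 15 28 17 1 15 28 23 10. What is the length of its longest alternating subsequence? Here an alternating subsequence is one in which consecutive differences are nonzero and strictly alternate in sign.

9

A longest alternating subsequence is 19, 23, 18, 23, 15, 28, 17, 28, 23 (positions 1,2,3,6,7,8,9,12,13); its 8 consecutive differences strictly alternate in sign, and length 9 is optimal.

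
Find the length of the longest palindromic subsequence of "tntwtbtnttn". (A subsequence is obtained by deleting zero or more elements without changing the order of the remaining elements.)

One longest palindromic subsequence is nttnttn (positions 2,3,5,8,9,10,11); it reads the same forward and backward, and the interval DP gives dp[1][11] = 7.

7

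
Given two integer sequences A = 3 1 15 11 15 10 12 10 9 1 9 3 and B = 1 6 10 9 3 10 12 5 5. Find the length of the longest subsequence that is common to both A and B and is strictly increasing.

A longest common strictly increasing subsequence is 1, 10, 12 (length 3); it appears in order in both A and B, and no longer such subsequence exists.

3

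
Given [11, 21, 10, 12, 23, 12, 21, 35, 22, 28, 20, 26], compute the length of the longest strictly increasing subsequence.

5

Let dp[i] be the longest increasing subsequence ending at position i. Then dp = [1, 2, 1, 2, 3, 2, 3, 4, 4, 5, 3, 5].
The maximum is 5; one witness is 11, 12, 21, 22, 28 at positions 1,4,7,9,10.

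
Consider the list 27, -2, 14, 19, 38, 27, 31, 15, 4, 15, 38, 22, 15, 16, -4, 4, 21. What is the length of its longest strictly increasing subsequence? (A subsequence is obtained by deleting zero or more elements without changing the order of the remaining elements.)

Let dp[i] be the longest increasing subsequence ending at position i. Then dp = [1, 1, 2, 3, 4, 4, 5, 3, 2, 3, 6, 4, 3, 4, 1, 2, 5].
The maximum is 6; one witness is -2, 14, 19, 27, 31, 38 at positions 2,3,4,6,7,11.

6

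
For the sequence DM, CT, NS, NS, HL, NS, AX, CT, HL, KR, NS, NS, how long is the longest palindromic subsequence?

One longest palindromic subsequence is NS NS HL CT HL NS NS (positions 3,4,5,8,9,11,12); it reads the same forward and backward, and the interval DP gives dp[1][12] = 7.

7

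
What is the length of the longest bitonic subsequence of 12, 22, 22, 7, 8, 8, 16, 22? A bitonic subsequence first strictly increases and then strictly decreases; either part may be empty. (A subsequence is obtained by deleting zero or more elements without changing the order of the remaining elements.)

4

Let inc[i] be the LIS ending at i and dec[i] the longest strictly decreasing subsequence starting at i. inc = [1, 2, 2, 1, 2, 2, 3, 4], dec = [2, 2, 2, 1, 1, 1, 1, 1].
max_i inc[i]+dec[i]−1 = 4, with one witness 7, 8, 16, 22.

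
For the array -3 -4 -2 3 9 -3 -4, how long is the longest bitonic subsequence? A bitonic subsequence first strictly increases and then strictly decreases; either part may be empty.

6

Let inc[i] be the LIS ending at i and dec[i] the longest strictly decreasing subsequence starting at i. inc = [1, 1, 2, 3, 4, 2, 1], dec = [2, 1, 3, 3, 3, 2, 1].
max_i inc[i]+dec[i]−1 = 6, with one witness -3, -2, 3, 9, -3, -4.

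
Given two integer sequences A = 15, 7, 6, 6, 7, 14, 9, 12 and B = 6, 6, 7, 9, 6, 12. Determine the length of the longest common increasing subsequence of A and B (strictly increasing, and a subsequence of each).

4

For each value that appears in both, track the longest common increasing run ending there.
The best achievable length is 4; one witness is 6, 7, 9, 12 (A-positions 3,5,7,8, B-positions 1,3,4,6).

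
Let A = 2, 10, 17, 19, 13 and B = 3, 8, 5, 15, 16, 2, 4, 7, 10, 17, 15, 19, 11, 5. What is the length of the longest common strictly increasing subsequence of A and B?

A longest common strictly increasing subsequence is 2, 10, 17, 19 (length 4); it appears in order in both A and B, and no longer such subsequence exists.

4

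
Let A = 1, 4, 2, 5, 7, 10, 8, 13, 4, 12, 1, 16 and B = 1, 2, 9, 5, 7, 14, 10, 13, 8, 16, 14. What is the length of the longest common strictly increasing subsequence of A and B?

A longest common strictly increasing subsequence is 1, 2, 5, 7, 10, 13, 16 (length 7); it appears in order in both A and B, and no longer such subsequence exists.

7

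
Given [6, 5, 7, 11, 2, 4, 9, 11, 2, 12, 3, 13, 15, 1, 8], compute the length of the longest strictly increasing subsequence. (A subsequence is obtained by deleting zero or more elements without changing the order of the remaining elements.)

7

Let dp[i] be the longest increasing subsequence ending at position i. Then dp = [1, 1, 2, 3, 1, 2, 3, 4, 1, 5, 2, 6, 7, 1, 3].
The maximum is 7; one witness is 6, 7, 9, 11, 12, 13, 15 at positions 1,3,7,8,10,12,13.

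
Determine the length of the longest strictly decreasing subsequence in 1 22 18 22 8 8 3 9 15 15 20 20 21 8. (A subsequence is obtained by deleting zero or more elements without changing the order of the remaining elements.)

4

Scanning left to right, the best length ending at each element is: 1→1, 22→1, 18→2, 22→1, 8→3, 8→3, 3→4, 9→3, 15→3, 15→3, 20→2, 20→2, 21→2, 8→4.
So the longest decreasing subsequence has length 4, e.g. 22, 18, 8, 3.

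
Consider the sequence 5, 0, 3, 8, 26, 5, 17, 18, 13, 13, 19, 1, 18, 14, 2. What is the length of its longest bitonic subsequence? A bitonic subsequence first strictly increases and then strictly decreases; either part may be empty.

9

Let inc[i] be the LIS ending at i and dec[i] the longest strictly decreasing subsequence starting at i. inc = [1, 1, 2, 3, 4, 3, 4, 5, 4, 4, 6, 2, 5, 5, 3], dec = [3, 1, 2, 3, 5, 2, 3, 3, 2, 2, 4, 1, 3, 2, 1].
max_i inc[i]+dec[i]−1 = 9, with one witness 0, 3, 8, 17, 18, 19, 18, 14, 2.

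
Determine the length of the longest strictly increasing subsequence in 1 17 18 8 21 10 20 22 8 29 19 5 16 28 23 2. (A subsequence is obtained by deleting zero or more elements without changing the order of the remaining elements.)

Let dp[i] be the longest increasing subsequence ending at position i. Then dp = [1, 2, 3, 2, 4, 3, 4, 5, 2, 6, 4, 2, 4, 6, 6, 2].
The maximum is 6; one witness is 1, 17, 18, 21, 22, 29 at positions 1,2,3,5,8,10.

6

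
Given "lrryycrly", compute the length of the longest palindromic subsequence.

One longest palindromic subsequence is lryyrl (positions 1,2,4,5,7,8); it reads the same forward and backward, and the interval DP gives dp[1][9] = 6.

6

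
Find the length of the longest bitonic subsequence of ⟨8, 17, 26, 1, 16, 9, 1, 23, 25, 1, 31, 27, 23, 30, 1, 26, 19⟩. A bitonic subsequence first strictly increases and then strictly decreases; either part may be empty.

One longest bitonic subsequence is 8, 17, 23, 25, 31, 30, 26, 19 (positions 1,2,8,9,11,14,16,17): it rises to 31 then falls. Length 8 is optimal.

8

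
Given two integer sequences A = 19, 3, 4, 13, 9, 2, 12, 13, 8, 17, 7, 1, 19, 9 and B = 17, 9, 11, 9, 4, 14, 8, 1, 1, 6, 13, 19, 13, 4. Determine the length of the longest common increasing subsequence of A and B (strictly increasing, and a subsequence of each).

For each value that appears in both, track the longest common increasing run ending there.
The best achievable length is 3; one witness is 4, 8, 19 (A-positions 3,9,13, B-positions 5,7,12).

3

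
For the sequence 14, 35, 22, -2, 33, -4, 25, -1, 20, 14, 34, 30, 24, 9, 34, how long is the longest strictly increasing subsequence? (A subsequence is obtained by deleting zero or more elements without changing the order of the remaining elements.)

Scanning left to right, the best length ending at each element is: 14→1, 35→2, 22→2, -2→1, 33→3, -4→1, 25→3, -1→2, 20→3, 14→3, 34→4, 30→4, 24→4, 9→3, 34→5.
So the longest increasing subsequence has length 5, e.g. 14, 22, 25, 30, 34.

5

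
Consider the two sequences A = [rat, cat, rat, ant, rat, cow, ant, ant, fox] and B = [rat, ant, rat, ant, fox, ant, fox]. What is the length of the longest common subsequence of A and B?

6

A longest common subsequence is rat, ant, rat, ant, ant, fox (length 6); the LCS DP confirms no longer common subsequence exists.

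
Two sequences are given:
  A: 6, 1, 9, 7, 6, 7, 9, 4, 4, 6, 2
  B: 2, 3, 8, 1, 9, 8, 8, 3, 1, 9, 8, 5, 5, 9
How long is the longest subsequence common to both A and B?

3

A longest common subsequence is 1, 9, 9 (length 3); the LCS DP confirms no longer common subsequence exists.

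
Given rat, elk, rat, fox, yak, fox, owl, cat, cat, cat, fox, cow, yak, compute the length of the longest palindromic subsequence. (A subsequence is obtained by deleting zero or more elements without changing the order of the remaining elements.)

Using dp[i][j] = 2 + dp[i+1][j−1] if the ends match, else max(dp[i+1][j], dp[i][j−1]):
dp[1][13] = 7. A witness is yak fox cat cat cat fox yak at positions 5,6,8,9,10,11,13.

7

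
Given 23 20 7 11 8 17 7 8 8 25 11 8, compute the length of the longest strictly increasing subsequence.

One longest increasing subsequence is 7, 11, 17, 25 (positions 3,4,6,10), of length 4; no longer one exists.

4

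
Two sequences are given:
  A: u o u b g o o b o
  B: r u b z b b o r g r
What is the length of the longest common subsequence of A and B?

4

A longest common subsequence is ubbo (length 4); the LCS DP confirms no longer common subsequence exists.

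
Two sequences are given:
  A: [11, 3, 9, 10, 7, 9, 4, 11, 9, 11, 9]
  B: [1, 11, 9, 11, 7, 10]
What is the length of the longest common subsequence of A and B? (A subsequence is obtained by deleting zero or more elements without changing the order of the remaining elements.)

3

Backtracking the LCS table gives one alignment: 11 (A1,B2) → 9 (A3,B3) → 10 (A4,B6).
So the longest common subsequence has length 3.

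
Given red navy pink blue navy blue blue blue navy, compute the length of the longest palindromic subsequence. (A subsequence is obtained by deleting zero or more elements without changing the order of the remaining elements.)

One longest palindromic subsequence is navy blue blue blue blue navy (positions 2,4,6,7,8,9); it reads the same forward and backward, and the interval DP gives dp[1][9] = 6.

6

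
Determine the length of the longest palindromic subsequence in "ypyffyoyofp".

Using dp[i][j] = 2 + dp[i+1][j−1] if the ends match, else max(dp[i+1][j], dp[i][j−1]):
dp[1][11] = 7. A witness is pfoyofp at positions 2,4,7,8,9,10,11.

7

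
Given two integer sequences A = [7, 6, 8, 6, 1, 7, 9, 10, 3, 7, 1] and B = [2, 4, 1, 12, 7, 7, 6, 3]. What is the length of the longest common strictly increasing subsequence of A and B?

For each value that appears in both, track the longest common increasing run ending there.
The best achievable length is 2; one witness is 1, 7 (A-positions 5,6, B-positions 3,5).

2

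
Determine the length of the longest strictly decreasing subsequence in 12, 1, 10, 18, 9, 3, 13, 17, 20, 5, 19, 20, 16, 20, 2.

5

One longest decreasing subsequence is 12, 10, 9, 3, 2 (positions 1,3,5,6,15), of length 5; no longer one exists.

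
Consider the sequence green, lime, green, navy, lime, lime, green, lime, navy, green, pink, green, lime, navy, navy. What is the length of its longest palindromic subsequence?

Using dp[i][j] = 2 + dp[i+1][j−1] if the ends match, else max(dp[i+1][j], dp[i][j−1]):
dp[1][15] = 9. A witness is lime green navy lime green lime navy green lime at positions 2,3,4,5,7,8,9,12,13.

9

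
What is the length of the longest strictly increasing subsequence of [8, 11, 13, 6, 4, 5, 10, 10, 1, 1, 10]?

Let dp[i] be the longest increasing subsequence ending at position i. Then dp = [1, 2, 3, 1, 1, 2, 3, 3, 1, 1, 3].
The maximum is 3; one witness is 8, 11, 13 at positions 1,2,3.

3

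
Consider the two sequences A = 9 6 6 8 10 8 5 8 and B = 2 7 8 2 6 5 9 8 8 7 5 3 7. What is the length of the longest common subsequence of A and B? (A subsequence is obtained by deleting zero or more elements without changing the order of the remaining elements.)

4

A longest common subsequence is 9, 8, 8, 5 (length 4); the LCS DP confirms no longer common subsequence exists.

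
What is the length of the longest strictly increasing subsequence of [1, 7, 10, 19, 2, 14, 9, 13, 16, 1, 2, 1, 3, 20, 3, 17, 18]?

7

One longest increasing subsequence is 1, 7, 10, 14, 16, 17, 18 (positions 1,2,3,6,9,16,17), of length 7; no longer one exists.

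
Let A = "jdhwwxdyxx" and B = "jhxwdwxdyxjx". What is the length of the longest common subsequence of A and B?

A longest common subsequence is jhwwxdyxx (length 9); the LCS DP confirms no longer common subsequence exists.

9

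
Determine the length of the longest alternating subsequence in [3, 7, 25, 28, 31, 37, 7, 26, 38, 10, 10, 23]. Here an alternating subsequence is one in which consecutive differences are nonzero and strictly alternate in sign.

6

Track the best alternating length ending on an up-step vs a down-step at each position: up/down = 1/1, 2/1, 2/1, 2/1, 2/1, 2/1, 2/3, 4/3, 4/1, 4/5, 4/5, 6/5.
The maximum over both is 6; one such subsequence is 3, 25, 7, 26, 10, 23.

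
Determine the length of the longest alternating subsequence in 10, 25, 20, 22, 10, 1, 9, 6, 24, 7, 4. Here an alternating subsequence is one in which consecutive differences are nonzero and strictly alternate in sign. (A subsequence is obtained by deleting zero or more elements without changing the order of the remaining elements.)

9

A longest alternating subsequence is 10, 25, 20, 22, 1, 9, 6, 24, 7 (positions 1,2,3,4,6,7,8,9,10); its 8 consecutive differences strictly alternate in sign, and length 9 is optimal.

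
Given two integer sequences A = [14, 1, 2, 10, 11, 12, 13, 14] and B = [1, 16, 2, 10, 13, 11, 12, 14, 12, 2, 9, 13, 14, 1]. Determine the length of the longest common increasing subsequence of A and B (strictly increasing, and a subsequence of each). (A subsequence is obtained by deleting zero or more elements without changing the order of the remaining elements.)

A longest common strictly increasing subsequence is 1, 2, 10, 11, 12, 13, 14 (length 7); it appears in order in both A and B, and no longer such subsequence exists.

7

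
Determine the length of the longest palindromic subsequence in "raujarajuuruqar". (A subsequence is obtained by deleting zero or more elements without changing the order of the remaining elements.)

One longest palindromic subsequence is raujarajuar (positions 1,2,3,4,5,6,7,8,12,14,15); it reads the same forward and backward, and the interval DP gives dp[1][15] = 11.

11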